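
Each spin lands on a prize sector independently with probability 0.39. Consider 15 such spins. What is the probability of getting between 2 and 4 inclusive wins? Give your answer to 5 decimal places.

0.23491

X ~ Binomial(15, 0.39); P(2 ≤ X ≤ 4) = Σ C(15,k) p^k (1−p)^(15−k) over k:
  k=2: C(15,2)·0.39^2·0.61^13 = 0.0258587
  k=3: C(15,3)·0.39^3·0.61^12 = 0.0716413
  k=4: C(15,4)·0.39^4·0.61^11 = 0.1374103
Total = 0.2349102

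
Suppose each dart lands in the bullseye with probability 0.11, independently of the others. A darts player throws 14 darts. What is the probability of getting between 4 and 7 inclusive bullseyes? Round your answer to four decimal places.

0.0594

X ~ Binomial(14, 0.11); P(4 ≤ X ≤ 7) = Σ C(14,k) p^k (1−p)^(14−k) over k:
  k=4: C(14,4)·0.11^4·0.89^10 = 0.045699
  k=5: C(14,5)·0.11^5·0.89^9 = 0.011296
  k=6: C(14,6)·0.11^6·0.89^8 = 0.002094
  k=7: C(14,7)·0.11^7·0.89^7 = 0.000296
Total = 0.059385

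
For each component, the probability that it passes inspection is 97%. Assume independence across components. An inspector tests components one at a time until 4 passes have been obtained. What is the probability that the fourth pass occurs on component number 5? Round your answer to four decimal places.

Y = trial on which the fourth success occurs; negative binomial, r=4, p=0.97.
P(Y=5) = C(4,3) · p^4 · (1−p)^1
= 4 · 0.88529 · 0.03 = 0.106235

0.1062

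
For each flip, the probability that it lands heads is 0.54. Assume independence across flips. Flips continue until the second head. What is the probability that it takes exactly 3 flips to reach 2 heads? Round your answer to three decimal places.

0.268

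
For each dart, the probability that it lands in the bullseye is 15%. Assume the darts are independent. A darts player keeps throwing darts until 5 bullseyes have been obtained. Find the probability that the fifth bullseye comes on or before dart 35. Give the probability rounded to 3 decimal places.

Finishing within 35 darts ⇔ at least 5 successes in the first 35. With X ~ Binomial(35, 0.15), P(Y ≤ 35) = 1 − P(X ≤ 4).
  k=0: C(35,0)·0.15^0·0.85^35 = 0.00339
  k=1: C(35,1)·0.15^1·0.85^34 = 0.02091
  k=2: C(35,2)·0.15^2·0.85^33 = 0.06274
  k=3: C(35,3)·0.15^3·0.85^32 = 0.12178
  k=4: C(35,4)·0.15^4·0.85^31 = 0.17193
1 − 0.38075 = 0.61925

0.619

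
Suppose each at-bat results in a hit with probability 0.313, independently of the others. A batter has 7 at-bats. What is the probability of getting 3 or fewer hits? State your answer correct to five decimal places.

X ~ Binomial(7, 0.313); P(X ≤ 3) = Σ C(7,k) p^k (1−p)^(7−k) over k:
  k=0: C(7,0)·0.313^0·0.687^7 = 0.0722266
  k=1: C(7,1)·0.313^1·0.687^6 = 0.2303471
  k=2: C(7,2)·0.313^2·0.687^5 = 0.3148413
  k=3: C(7,3)·0.313^3·0.687^4 = 0.2390716
Total = 0.8564866

0.85649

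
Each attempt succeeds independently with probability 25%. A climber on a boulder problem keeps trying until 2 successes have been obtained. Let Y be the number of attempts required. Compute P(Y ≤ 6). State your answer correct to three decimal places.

Finishing within 6 attempts ⇔ at least 2 successes in the first 6. With X ~ Binomial(6, 0.25), P(Y ≤ 6) = 1 − P(X ≤ 1).
  k=0: C(6,0)·0.25^0·0.75^6 = 0.17798
  k=1: C(6,1)·0.25^1·0.75^5 = 0.35596
1 − 0.53394 = 0.46606

0.466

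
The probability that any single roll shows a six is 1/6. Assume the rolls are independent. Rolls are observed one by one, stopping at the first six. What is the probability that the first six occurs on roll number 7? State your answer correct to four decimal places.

Geometric (trials to first success), p = 0.166667.
P(Y = 7) = (1−p)^6 · p = 0.3349 · 0.166667 = 0.055816

0.0558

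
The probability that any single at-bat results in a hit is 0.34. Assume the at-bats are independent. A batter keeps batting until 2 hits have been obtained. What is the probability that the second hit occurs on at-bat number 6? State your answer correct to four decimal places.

Y = trial on which the second success occurs; negative binomial, r=2, p=0.34.
P(Y=6) = C(5,1) · p^2 · (1−p)^4
= 5 · 0.1156 · 0.18975 = 0.109674

0.1097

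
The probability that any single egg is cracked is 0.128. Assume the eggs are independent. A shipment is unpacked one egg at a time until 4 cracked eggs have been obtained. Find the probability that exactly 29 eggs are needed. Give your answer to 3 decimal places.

Y = trial on which the fourth success occurs; negative binomial, r=4, p=0.128.
P(Y=29) = C(28,3) · p^4 · (1−p)^25
= 3276 · 0.00026844 · 0.032577 = 0.02865

0.029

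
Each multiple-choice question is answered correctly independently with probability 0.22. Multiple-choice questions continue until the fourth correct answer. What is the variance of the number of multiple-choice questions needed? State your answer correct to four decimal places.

Y = total multiple-choice questions until the fourth success; negative binomial with r=4, p=0.22.
Var(Y) = r(1−p)/p² = 4·0.78 / 0.22² = 64.462810

64.4628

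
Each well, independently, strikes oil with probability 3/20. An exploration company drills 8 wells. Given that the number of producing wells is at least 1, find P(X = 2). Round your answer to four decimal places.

0.3266

X ~ Binomial(8, 0.15). Want P(X=2 | X≥1) = P(X=2) / P(X≥1).
P(X=2) = C(8,2)·0.15^2·0.85^6 = 0.237604
P(X≥1) = 1 − 0.272491 = 0.727509
Ratio = 0.237604 / 0.727509 = 0.326599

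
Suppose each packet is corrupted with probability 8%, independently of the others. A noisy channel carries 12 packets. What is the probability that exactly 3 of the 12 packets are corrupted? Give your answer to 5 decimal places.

0.05318

X ~ Binomial(n=12, p=0.08).
P(X=3) = C(12,3) · p^3 · (1−p)^9
= 220 · 0.000512 · 0.47216 = 0.0531843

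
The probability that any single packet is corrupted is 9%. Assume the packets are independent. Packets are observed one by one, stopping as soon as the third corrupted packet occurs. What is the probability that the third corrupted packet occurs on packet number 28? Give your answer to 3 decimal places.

Y = trial on which the third success occurs; negative binomial, r=3, p=0.09.
P(Y=28) = C(27,2) · p^3 · (1−p)^25
= 351 · 0.000729 · 0.094631 = 0.02421

0.024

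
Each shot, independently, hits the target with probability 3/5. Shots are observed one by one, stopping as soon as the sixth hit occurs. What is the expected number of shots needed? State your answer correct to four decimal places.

10.0000

Y = total shots until the sixth success; negative binomial with r=6, p=0.60.
E[Y] = r / p = 6 / 0.60 = 10.000000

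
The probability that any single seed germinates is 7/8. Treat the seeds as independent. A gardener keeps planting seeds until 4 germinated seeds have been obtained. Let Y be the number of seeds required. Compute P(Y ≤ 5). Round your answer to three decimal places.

Finishing within 5 seeds ⇔ at least 4 successes in the first 5. With X ~ Binomial(5, 0.875), P(Y ≤ 5) = 1 − P(X ≤ 3).
  k=0: C(5,0)·0.875^0·0.125^5 = 0.00003
  k=1: C(5,1)·0.875^1·0.125^4 = 0.00107
  k=2: C(5,2)·0.875^2·0.125^3 = 0.01495
  k=3: C(5,3)·0.875^3·0.125^2 = 0.10468
1 − 0.12073 = 0.87927

0.879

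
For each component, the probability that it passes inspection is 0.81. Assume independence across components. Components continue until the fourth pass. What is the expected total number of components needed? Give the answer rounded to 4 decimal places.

4.9383

Y = total components until the fourth success; negative binomial with r=4, p=0.81.
E[Y] = r / p = 4 / 0.81 = 4.938272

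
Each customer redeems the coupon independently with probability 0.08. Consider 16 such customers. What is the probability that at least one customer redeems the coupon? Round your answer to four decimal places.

0.7366

P(at least one) = 1 − P(none) = 1 − (1 − 0.08)^16
= 1 − 0.263394 = 0.736606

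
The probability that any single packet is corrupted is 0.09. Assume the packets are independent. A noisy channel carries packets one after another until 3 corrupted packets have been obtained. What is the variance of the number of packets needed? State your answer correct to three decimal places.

337.037

Y = total packets until the third success; negative binomial with r=3, p=0.09.
Var(Y) = r(1−p)/p² = 3·0.91 / 0.09² = 337.03704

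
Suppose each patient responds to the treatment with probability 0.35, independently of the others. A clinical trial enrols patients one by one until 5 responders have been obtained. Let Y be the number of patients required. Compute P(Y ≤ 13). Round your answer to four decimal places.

0.4995

Finishing within 13 patients ⇔ at least 5 successes in the first 13. With X ~ Binomial(13, 0.35), P(Y ≤ 13) = 1 − P(X ≤ 4).
  k=0: C(13,0)·0.35^0·0.65^13 = 0.003697
  k=1: C(13,1)·0.35^1·0.65^12 = 0.025880
  k=2: C(13,2)·0.35^2·0.65^11 = 0.083614
  k=3: C(13,3)·0.35^3·0.65^10 = 0.165084
  k=4: C(13,4)·0.35^4·0.65^9 = 0.222228
1 − 0.500503 = 0.499497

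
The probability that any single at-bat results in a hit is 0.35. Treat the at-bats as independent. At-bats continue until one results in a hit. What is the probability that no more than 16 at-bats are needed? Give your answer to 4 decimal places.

0.9990

Y = number of at-bats to the first success; geometric, p = 0.35.
P(Y ≤ 16) = 1 − (1−p)^16 = 1 − 0.001015 = 0.998985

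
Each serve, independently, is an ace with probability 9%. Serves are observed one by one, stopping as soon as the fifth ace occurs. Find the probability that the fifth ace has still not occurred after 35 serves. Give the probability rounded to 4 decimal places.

0.7968

Needing more than 35 serves ⇔ fewer than 5 successes in the first 35. With X ~ Binomial(35, 0.09), P(Y > 35) = P(X ≤ 4).
  k=0: C(35,0)·0.09^0·0.91^35 = 0.036851
  k=1: C(35,1)·0.09^1·0.91^34 = 0.127561
  k=2: C(35,2)·0.09^2·0.91^33 = 0.214471
  k=3: C(35,3)·0.09^3·0.91^32 = 0.233325
  k=4: C(35,4)·0.09^4·0.91^31 = 0.184609
P(X ≤ 4) = 0.796817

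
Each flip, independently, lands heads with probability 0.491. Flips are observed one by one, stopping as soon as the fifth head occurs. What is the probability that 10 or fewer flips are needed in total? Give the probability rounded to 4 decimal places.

Finishing within 10 flips ⇔ at least 5 successes in the first 10. With X ~ Binomial(10, 0.491), P(Y ≤ 10) = 1 − P(X ≤ 4).
  k=0: C(10,0)·0.491^0·0.509^10 = 0.001167
  k=1: C(10,1)·0.491^1·0.509^9 = 0.011260
  k=2: C(10,2)·0.491^2·0.509^8 = 0.048878
  k=3: C(10,3)·0.491^3·0.509^7 = 0.125733
  k=4: C(10,4)·0.491^4·0.509^6 = 0.212252
1 − 0.399291 = 0.600709

0.6007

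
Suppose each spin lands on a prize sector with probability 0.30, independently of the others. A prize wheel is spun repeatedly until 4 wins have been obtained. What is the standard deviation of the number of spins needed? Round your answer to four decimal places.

Y = total spins until the fourth success; negative binomial with r=4, p=0.30.
SD(Y) = √[r(1−p)/p²] = √(31.111111) = 5.577734

5.5777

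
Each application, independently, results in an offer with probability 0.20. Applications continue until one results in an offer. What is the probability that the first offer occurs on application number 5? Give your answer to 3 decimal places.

0.082

Geometric (trials to first success), p = 0.20.
P(Y = 5) = (1−p)^4 · p = 0.4096 · 0.20 = 0.08192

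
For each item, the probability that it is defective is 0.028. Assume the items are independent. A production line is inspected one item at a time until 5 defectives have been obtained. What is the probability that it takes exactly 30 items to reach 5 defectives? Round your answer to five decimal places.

Y = trial on which the fifth success occurs; negative binomial, r=5, p=0.028.
P(Y=30) = C(29,4) · p^5 · (1−p)^25
= 23751 · 1.721e-08 · 0.49165 = 0.0002010

0.00020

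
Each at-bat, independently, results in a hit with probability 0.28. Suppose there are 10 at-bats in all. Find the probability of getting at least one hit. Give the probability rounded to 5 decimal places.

P(at least one) = 1 − P(none) = 1 − (1 − 0.28)^10
= 1 − 0.0374391 = 0.9625609

0.96256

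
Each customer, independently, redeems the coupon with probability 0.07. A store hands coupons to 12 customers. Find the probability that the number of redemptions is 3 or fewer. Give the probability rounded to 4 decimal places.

0.9925

X ~ Binomial(12, 0.07); P(X ≤ 3) = Σ C(12,k) p^k (1−p)^(12−k) over k:
  k=0: C(12,0)·0.07^0·0.93^12 = 0.418596
  k=1: C(12,1)·0.07^1·0.93^11 = 0.378087
  k=2: C(12,2)·0.07^2·0.93^10 = 0.156520
  k=3: C(12,3)·0.07^3·0.93^9 = 0.039270
Total = 0.992473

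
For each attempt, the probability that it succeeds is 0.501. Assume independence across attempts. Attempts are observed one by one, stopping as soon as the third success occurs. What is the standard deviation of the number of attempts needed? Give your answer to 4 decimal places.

2.4422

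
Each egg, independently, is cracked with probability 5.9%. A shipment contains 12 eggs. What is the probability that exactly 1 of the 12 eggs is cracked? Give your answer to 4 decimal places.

0.3627

X ~ Binomial(n=12, p=0.059).
P(X=1) = C(12,1) · p^1 · (1−p)^11
= 12 · 0.059 · 0.51225 = 0.362676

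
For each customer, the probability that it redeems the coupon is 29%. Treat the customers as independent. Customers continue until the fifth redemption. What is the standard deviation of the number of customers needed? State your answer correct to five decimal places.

6.49705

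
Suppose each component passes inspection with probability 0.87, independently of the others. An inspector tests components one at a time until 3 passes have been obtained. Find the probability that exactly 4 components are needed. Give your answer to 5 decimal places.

0.25682

Y = trial on which the third success occurs; negative binomial, r=3, p=0.87.
P(Y=4) = C(3,2) · p^3 · (1−p)^1
= 3 · 0.6585 · 0.13 = 0.2568162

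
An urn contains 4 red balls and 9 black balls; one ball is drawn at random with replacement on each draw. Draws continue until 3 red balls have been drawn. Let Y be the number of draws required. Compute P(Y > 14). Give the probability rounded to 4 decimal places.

0.1464

Needing more than 14 draws ⇔ fewer than 3 successes in the first 14. With X ~ Binomial(14, 0.307692), P(Y > 14) = P(X ≤ 2).
  k=0: C(14,0)·0.307692^0·0.692308^14 = 0.005810
  k=1: C(14,1)·0.307692^1·0.692308^13 = 0.036152
  k=2: C(14,2)·0.307692^2·0.692308^12 = 0.104439
P(X ≤ 2) = 0.146402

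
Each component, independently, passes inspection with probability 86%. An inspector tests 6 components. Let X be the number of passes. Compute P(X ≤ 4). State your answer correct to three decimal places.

0.200

X ~ Binomial(6, 0.86); P(X ≤ 4) = Σ C(6,k) p^k (1−p)^(6−k) over k:
  k=0: C(6,0)·0.86^0·0.14^6 = 0.00001
  k=1: C(6,1)·0.86^1·0.14^5 = 0.00028
  k=2: C(6,2)·0.86^2·0.14^4 = 0.00426
  k=3: C(6,3)·0.86^3·0.14^3 = 0.03491
  k=4: C(6,4)·0.86^4·0.14^2 = 0.16082
Total = 0.20027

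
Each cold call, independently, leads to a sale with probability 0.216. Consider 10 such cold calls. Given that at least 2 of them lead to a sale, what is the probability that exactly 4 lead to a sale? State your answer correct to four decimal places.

0.1583

X ~ Binomial(10, 0.216). Want P(X=4 | X≥2) = P(X=4) / P(X≥2).
P(X=4) = C(10,4)·0.216^4·0.784^6 = 0.106153
P(X≥2) = 1 − 0.087733 − 0.241712 = 0.670555
Ratio = 0.106153 / 0.670555 = 0.158305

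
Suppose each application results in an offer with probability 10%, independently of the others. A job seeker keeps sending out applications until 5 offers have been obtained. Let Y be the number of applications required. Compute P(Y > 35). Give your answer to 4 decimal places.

Needing more than 35 applications ⇔ fewer than 5 successes in the first 35. With X ~ Binomial(35, 0.10), P(Y > 35) = P(X ≤ 4).
  k=0: C(35,0)·0.10^0·0.90^35 = 0.025032
  k=1: C(35,1)·0.10^1·0.90^34 = 0.097345
  k=2: C(35,2)·0.10^2·0.90^33 = 0.183874
  k=3: C(35,3)·0.10^3·0.90^32 = 0.224735
  k=4: C(35,4)·0.10^4·0.90^31 = 0.199764
P(X ≤ 4) = 0.730749

0.7307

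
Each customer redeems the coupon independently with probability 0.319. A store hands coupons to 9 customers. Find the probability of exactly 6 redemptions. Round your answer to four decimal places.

X ~ Binomial(n=9, p=0.319).
P(X=6) = C(9,6) · p^6 · (1−p)^3
= 84 · 0.0010538 · 0.31582 = 0.027955

0.0280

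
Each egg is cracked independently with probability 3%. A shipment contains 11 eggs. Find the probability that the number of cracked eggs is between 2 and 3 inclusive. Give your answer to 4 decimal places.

X ~ Binomial(11, 0.03); P(2 ≤ X ≤ 3) = Σ C(11,k) p^k (1−p)^(11−k) over k:
  k=2: C(11,2)·0.03^2·0.97^9 = 0.037631
  k=3: C(11,3)·0.03^3·0.97^8 = 0.003492
Total = 0.041123

0.0411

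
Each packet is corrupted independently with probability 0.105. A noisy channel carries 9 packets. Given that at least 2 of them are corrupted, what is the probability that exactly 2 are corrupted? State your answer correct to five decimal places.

X ~ Binomial(9, 0.105). Want P(X=2 | X≥2) = P(X=2) / P(X≥2).
P(X=2) = C(9,2)·0.105^2·0.895^7 = 0.1825754
P(X≥2) = 1 − 0.3684744 − 0.3890596 = 0.2424660
Ratio = 0.1825754 / 0.2424660 = 0.7529938

0.75299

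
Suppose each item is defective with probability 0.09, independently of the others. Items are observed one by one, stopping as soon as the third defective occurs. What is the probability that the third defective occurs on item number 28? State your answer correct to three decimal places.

0.024

Y = trial on which the third success occurs; negative binomial, r=3, p=0.09.
P(Y=28) = C(27,2) · p^3 · (1−p)^25
= 351 · 0.000729 · 0.094631 = 0.02421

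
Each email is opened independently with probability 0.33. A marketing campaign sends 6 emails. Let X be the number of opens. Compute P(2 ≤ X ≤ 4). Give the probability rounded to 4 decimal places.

0.6252

X ~ Binomial(6, 0.33); P(2 ≤ X ≤ 4) = Σ C(6,k) p^k (1−p)^(6−k) over k:
  k=2: C(6,2)·0.33^2·0.67^4 = 0.329169
  k=3: C(6,3)·0.33^3·0.67^3 = 0.216170
  k=4: C(6,4)·0.33^4·0.67^2 = 0.079854
Total = 0.625193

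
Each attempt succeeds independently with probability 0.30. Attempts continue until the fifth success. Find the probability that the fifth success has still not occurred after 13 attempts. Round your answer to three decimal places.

Needing more than 13 attempts ⇔ fewer than 5 successes in the first 13. With X ~ Binomial(13, 0.30), P(Y > 13) = P(X ≤ 4).
  k=0: C(13,0)·0.30^0·0.70^13 = 0.00969
  k=1: C(13,1)·0.30^1·0.70^12 = 0.05398
  k=2: C(13,2)·0.30^2·0.70^11 = 0.13881
  k=3: C(13,3)·0.30^3·0.70^10 = 0.21813
  k=4: C(13,4)·0.30^4·0.70^9 = 0.23371
P(X ≤ 4) = 0.65431

0.654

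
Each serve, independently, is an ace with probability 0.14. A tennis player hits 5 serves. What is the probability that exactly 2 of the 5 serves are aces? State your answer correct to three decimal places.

X ~ Binomial(n=5, p=0.14).
P(X=2) = C(5,2) · p^2 · (1−p)^3
= 10 · 0.0196 · 0.63606 = 0.12467

0.125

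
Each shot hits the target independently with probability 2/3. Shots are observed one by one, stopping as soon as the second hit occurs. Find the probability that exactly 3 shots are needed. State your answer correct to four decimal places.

0.2963

Y = trial on which the second success occurs; negative binomial, r=2, p=0.666667.
P(Y=3) = C(2,1) · p^2 · (1−p)^1
= 2 · 0.44444 · 0.33333 = 0.296296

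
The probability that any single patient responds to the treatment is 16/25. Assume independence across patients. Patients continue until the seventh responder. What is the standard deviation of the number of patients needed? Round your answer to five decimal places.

Y = total patients until the seventh success; negative binomial with r=7, p=0.64.
SD(Y) = √[r(1−p)/p²] = √(6.1523438) = 2.4803919

2.48039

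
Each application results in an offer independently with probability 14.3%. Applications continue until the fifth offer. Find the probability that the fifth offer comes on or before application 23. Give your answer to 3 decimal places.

Finishing within 23 applications ⇔ at least 5 successes in the first 23. With X ~ Binomial(23, 0.143), P(Y ≤ 23) = 1 − P(X ≤ 4).
  k=0: C(23,0)·0.143^0·0.857^23 = 0.02874
  k=1: C(23,1)·0.143^1·0.857^22 = 0.11032
  k=2: C(23,2)·0.143^2·0.857^21 = 0.20248
  k=3: C(23,3)·0.143^3·0.857^20 = 0.23651
  k=4: C(23,4)·0.143^4·0.857^19 = 0.19732
1 − 0.77537 = 0.22463

0.225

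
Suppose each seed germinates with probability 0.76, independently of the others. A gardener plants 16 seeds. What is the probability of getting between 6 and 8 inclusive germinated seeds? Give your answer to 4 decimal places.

0.0212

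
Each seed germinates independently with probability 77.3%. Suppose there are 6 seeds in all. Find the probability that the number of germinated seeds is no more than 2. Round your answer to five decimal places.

0.02673

X ~ Binomial(6, 0.773); P(X ≤ 2) = Σ C(6,k) p^k (1−p)^(6−k) over k:
  k=0: C(6,0)·0.773^0·0.227^6 = 0.0001368
  k=1: C(6,1)·0.773^1·0.227^5 = 0.0027955
  k=2: C(6,2)·0.773^2·0.227^4 = 0.0237987
Total = 0.0267310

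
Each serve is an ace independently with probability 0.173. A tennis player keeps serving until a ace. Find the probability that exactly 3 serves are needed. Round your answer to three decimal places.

0.118

Geometric (trials to first success), p = 0.173.
P(Y = 3) = (1−p)^2 · p = 0.68393 · 0.173 = 0.11832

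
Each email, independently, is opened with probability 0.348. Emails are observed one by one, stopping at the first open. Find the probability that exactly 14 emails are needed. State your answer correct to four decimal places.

0.0013

Geometric (trials to first success), p = 0.348.
P(Y = 14) = (1−p)^13 · p = 0.0038479 · 0.348 = 0.001339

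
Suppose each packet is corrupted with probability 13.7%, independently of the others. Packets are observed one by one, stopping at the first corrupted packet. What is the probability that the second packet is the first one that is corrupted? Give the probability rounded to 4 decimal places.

Geometric (trials to first success), p = 0.137.
P(Y = 2) = (1−p)^1 · p = 0.863 · 0.137 = 0.118231

0.1182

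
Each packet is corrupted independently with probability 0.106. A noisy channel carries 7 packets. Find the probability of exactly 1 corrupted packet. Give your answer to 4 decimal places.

0.3788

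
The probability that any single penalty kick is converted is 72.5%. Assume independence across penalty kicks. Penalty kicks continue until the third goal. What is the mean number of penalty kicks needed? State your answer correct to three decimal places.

Y = total penalty kicks until the third success; negative binomial with r=3, p=0.725.
E[Y] = r / p = 3 / 0.725 = 4.13793

4.138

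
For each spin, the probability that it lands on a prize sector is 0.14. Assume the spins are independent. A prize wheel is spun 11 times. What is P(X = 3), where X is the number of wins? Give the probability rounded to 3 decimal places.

0.135

X ~ Binomial(n=11, p=0.14).
P(X=3) = C(11,3) · p^3 · (1−p)^8
= 165 · 0.002744 · 0.29922 = 0.13547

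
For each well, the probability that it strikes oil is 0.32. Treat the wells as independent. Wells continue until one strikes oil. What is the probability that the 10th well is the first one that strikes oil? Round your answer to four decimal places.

Geometric (trials to first success), p = 0.32.
P(Y = 10) = (1−p)^9 · p = 0.031087 · 0.32 = 0.009948

0.0099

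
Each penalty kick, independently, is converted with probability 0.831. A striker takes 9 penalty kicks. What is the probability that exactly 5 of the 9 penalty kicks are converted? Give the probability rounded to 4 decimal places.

0.0407

X ~ Binomial(n=9, p=0.831).
P(X=5) = C(9,5) · p^5 · (1−p)^4
= 126 · 0.39628 · 0.00081573 = 0.040731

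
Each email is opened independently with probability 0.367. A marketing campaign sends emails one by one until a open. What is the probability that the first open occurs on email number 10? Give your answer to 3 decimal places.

0.006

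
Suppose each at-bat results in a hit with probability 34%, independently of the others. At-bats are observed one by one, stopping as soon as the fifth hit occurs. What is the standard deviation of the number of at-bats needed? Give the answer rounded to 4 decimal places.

5.3429

Y = total at-bats until the fifth success; negative binomial with r=5, p=0.34.
SD(Y) = √[r(1−p)/p²] = √(28.546713) = 5.342912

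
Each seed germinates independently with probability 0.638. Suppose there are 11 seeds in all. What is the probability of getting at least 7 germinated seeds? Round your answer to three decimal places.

X ~ Binomial(11, 0.638); P(X ≥ 7) = Σ C(11,k) p^k (1−p)^(11−k) over k:
  k=7: C(11,7)·0.638^7·0.362^4 = 0.24383
  k=8: C(11,8)·0.638^8·0.362^3 = 0.21487
  k=9: C(11,9)·0.638^9·0.362^2 = 0.12623
  k=10: C(11,10)·0.638^10·0.362^1 = 0.04449
  k=11: C(11,11)·0.638^11·0.362^0 = 0.00713
Total = 0.63656

0.637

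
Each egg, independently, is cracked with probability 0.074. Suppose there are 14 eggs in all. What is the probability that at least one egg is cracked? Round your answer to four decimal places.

P(at least one) = 1 − P(none) = 1 − (1 − 0.074)^14
= 1 − 0.340843 = 0.659157

0.6592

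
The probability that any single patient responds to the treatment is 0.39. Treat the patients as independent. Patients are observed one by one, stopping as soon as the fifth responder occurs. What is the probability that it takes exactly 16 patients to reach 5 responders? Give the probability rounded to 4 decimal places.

Y = trial on which the fifth success occurs; negative binomial, r=5, p=0.39.
P(Y=16) = C(15,4) · p^5 · (1−p)^11
= 1365 · 0.0090224 · 0.0043514 = 0.053590

0.0536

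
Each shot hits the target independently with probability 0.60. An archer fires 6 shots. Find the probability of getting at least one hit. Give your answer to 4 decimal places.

P(at least one) = 1 − P(none) = 1 − (1 − 0.60)^6
= 1 − 0.004096 = 0.995904

0.9959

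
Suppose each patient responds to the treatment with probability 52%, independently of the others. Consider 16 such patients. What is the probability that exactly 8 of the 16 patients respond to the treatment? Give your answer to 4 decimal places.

X ~ Binomial(n=16, p=0.52).
P(X=8) = C(16,8) · p^8 · (1−p)^8
= 12870 · 0.005346 · 0.0028179 = 0.193881

0.1939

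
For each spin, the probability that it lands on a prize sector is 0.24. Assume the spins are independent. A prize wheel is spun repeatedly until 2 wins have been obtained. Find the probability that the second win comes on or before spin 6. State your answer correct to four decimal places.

0.4422

Finishing within 6 spins ⇔ at least 2 successes in the first 6. With X ~ Binomial(6, 0.24), P(Y ≤ 6) = 1 − P(X ≤ 1).
  k=0: C(6,0)·0.24^0·0.76^6 = 0.192700
  k=1: C(6,1)·0.24^1·0.76^5 = 0.365116
1 − 0.557816 = 0.442184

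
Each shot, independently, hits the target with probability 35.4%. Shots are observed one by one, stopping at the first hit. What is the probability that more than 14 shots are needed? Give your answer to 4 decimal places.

Y = number of shots to the first success; geometric, p = 0.354.
P(Y > 14) = P(first 14 all fail) = (1−p)^14 = 0.002204

0.0022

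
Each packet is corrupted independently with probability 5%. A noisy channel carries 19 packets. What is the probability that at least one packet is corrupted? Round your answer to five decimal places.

P(at least one) = 1 − P(none) = 1 − (1 − 0.05)^19
= 1 − 0.3773536 = 0.6226464

0.62265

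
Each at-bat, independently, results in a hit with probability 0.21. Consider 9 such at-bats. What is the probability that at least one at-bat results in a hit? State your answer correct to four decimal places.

P(at least one) = 1 − P(none) = 1 − (1 − 0.21)^9
= 1 − 0.119852 = 0.880148

0.8801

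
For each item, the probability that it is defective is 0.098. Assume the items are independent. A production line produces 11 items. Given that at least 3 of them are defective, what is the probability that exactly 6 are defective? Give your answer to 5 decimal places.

0.00286

X ~ Binomial(11, 0.098). Want P(X=6 | X≥3) = P(X=6) / P(X≥3).
P(X=6) = C(11,6)·0.098^6·0.902^5 = 0.0002444
P(X≥3) = 1 − 0.3215673 − 0.3843122 − 0.2087727 = 0.0853478
Ratio = 0.0002444 / 0.0853478 = 0.0028631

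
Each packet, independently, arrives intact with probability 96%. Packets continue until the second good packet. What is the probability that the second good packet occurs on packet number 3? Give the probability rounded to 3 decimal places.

Y = trial on which the second success occurs; negative binomial, r=2, p=0.96.
P(Y=3) = C(2,1) · p^2 · (1−p)^1
= 2 · 0.9216 · 0.04 = 0.07373

0.074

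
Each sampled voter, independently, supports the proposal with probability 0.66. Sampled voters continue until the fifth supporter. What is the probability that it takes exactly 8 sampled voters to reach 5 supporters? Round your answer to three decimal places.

Y = trial on which the fifth success occurs; negative binomial, r=5, p=0.66.
P(Y=8) = C(7,4) · p^5 · (1−p)^3
= 35 · 0.12523 · 0.039304 = 0.17228

0.172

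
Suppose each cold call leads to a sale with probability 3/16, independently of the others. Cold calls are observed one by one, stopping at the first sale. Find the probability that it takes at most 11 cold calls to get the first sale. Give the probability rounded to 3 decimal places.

0.898

Y = number of cold calls to the first success; geometric, p = 0.1875.
P(Y ≤ 11) = 1 − (1−p)^11 = 1 − 0.10187 = 0.89813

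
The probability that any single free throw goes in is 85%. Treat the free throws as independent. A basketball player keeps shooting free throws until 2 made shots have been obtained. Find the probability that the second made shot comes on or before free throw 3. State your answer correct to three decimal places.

0.939

Finishing within 3 free throws ⇔ at least 2 successes in the first 3. With X ~ Binomial(3, 0.85), P(Y ≤ 3) = 1 − P(X ≤ 1).
  k=0: C(3,0)·0.85^0·0.15^3 = 0.00337
  k=1: C(3,1)·0.85^1·0.15^2 = 0.05738
1 − 0.06075 = 0.93925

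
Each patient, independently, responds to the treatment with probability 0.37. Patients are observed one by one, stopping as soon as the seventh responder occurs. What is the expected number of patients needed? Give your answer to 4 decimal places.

Y = total patients until the seventh success; negative binomial with r=7, p=0.37.
E[Y] = r / p = 7 / 0.37 = 18.918919

18.9189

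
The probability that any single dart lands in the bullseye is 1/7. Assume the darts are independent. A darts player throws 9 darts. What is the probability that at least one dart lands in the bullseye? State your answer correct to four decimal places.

P(at least one) = 1 − P(none) = 1 − (1 − 0.142857)^9
= 1 − 0.249735 = 0.750265

0.7503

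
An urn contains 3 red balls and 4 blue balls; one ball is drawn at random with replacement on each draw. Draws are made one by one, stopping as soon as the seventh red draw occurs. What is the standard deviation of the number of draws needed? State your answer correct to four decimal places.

Y = total draws until the seventh success; negative binomial with r=7, p=0.428571.
SD(Y) = √[r(1−p)/p²] = √(21.777778) = 4.666667

4.6667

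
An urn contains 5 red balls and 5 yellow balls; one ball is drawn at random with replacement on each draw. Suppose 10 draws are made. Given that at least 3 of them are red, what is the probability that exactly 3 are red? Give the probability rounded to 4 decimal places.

X ~ Binomial(10, 0.50). Want P(X=3 | X≥3) = P(X=3) / P(X≥3).
P(X=3) = C(10,3)·0.50^3·0.50^7 = 0.117188
P(X≥3) = 1 − 0.000977 − 0.009766 − 0.043945 = 0.945312
Ratio = 0.117188 / 0.945312 = 0.123967

0.1240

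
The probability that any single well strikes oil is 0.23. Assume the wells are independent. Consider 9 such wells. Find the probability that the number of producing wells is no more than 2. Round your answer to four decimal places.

X ~ Binomial(9, 0.23); P(X ≤ 2) = Σ C(9,k) p^k (1−p)^(9−k) over k:
  k=0: C(9,0)·0.23^0·0.77^9 = 0.095152
  k=1: C(9,1)·0.23^1·0.77^8 = 0.255797
  k=2: C(9,2)·0.23^2·0.77^7 = 0.305628
Total = 0.656577

0.6566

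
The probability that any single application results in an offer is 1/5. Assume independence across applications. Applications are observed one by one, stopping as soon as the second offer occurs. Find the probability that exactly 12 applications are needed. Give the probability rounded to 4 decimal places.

0.0472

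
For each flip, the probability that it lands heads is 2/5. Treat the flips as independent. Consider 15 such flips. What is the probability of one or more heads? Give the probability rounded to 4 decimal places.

P(at least one) = 1 − P(none) = 1 − (1 − 0.40)^15
= 1 − 0.000470 = 0.999530

0.9995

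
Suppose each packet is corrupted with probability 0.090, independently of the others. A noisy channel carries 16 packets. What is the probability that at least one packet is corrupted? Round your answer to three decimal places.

P(at least one) = 1 − P(none) = 1 − (1 − 0.09)^16
= 1 − 0.22114 = 0.77886

0.779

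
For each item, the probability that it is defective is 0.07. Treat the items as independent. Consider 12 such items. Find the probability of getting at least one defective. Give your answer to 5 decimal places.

0.58140

P(at least one) = 1 − P(none) = 1 − (1 − 0.07)^12
= 1 − 0.4185963 = 0.5814037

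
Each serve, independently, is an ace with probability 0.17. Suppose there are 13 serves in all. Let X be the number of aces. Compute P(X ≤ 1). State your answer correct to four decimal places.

0.3249

X ~ Binomial(13, 0.17); P(X ≤ 1) = Σ C(13,k) p^k (1−p)^(13−k) over k:
  k=0: C(13,0)·0.17^0·0.83^13 = 0.088719
  k=1: C(13,1)·0.17^1·0.83^12 = 0.236227
Total = 0.324946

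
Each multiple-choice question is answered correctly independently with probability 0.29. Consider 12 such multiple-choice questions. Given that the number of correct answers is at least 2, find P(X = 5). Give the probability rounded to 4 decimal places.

0.1636

X ~ Binomial(12, 0.29). Want P(X=5 | X≥2) = P(X=5) / P(X≥2).
P(X=5) = C(12,5)·0.29^5·0.71^7 = 0.147749
P(X≥2) = 1 − 0.016410 − 0.080431 = 0.903160
Ratio = 0.147749 / 0.903160 = 0.163591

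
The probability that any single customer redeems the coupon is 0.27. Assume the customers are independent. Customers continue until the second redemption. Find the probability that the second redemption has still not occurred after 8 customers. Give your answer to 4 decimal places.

0.3193

Needing more than 8 customers ⇔ fewer than 2 successes in the first 8. With X ~ Binomial(8, 0.27), P(Y > 8) = P(X ≤ 1).
  k=0: C(8,0)·0.27^0·0.73^8 = 0.080646
  k=1: C(8,1)·0.27^1·0.73^7 = 0.238624
P(X ≤ 1) = 0.319270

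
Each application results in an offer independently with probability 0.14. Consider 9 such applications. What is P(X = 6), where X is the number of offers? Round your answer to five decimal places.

0.00040

X ~ Binomial(n=9, p=0.14).
P(X=6) = C(9,6) · p^6 · (1−p)^3
= 84 · 7.5295e-06 · 0.63606 = 0.0004023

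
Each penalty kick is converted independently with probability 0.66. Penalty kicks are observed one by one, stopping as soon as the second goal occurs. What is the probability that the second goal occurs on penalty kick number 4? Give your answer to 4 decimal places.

0.1511

Y = trial on which the second success occurs; negative binomial, r=2, p=0.66.
P(Y=4) = C(3,1) · p^2 · (1−p)^2
= 3 · 0.4356 · 0.1156 = 0.151066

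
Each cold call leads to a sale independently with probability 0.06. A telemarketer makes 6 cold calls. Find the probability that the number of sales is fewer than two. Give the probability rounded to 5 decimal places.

X ~ Binomial(6, 0.06); P(X ≤ 1) = Σ C(6,k) p^k (1−p)^(6−k) over k:
  k=0: C(6,0)·0.06^0·0.94^6 = 0.6898698
  k=1: C(6,1)·0.06^1·0.94^5 = 0.2642054
Total = 0.9540752

0.95408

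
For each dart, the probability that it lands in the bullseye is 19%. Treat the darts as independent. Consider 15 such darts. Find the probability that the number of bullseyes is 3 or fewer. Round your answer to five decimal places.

0.68539

X ~ Binomial(15, 0.19); P(X ≤ 3) = Σ C(15,k) p^k (1−p)^(15−k) over k:
  k=0: C(15,0)·0.19^0·0.81^15 = 0.0423912
  k=1: C(15,1)·0.19^1·0.81^14 = 0.1491541
  k=2: C(15,2)·0.19^2·0.81^13 = 0.2449073
  k=3: C(15,3)·0.19^3·0.81^12 = 0.2489387
Total = 0.6853912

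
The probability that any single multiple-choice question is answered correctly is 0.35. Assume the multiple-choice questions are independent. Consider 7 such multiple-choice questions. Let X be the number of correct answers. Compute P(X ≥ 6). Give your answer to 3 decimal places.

0.009

X ~ Binomial(7, 0.35); P(X ≥ 6) = Σ C(7,k) p^k (1−p)^(7−k) over k:
  k=6: C(7,6)·0.35^6·0.65^1 = 0.00836
  k=7: C(7,7)·0.35^7·0.65^0 = 0.00064
Total = 0.00901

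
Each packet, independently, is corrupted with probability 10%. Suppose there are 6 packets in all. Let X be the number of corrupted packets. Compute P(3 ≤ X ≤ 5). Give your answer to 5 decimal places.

X ~ Binomial(6, 0.10); P(3 ≤ X ≤ 5) = Σ C(6,k) p^k (1−p)^(6−k) over k:
  k=3: C(6,3)·0.10^3·0.90^3 = 0.0145800
  k=4: C(6,4)·0.10^4·0.90^2 = 0.0012150
  k=5: C(6,5)·0.10^5·0.90^1 = 0.0000540
Total = 0.0158490

0.01585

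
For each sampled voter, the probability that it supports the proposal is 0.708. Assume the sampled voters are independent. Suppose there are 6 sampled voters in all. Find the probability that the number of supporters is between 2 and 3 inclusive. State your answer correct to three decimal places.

0.231

X ~ Binomial(6, 0.708); P(2 ≤ X ≤ 3) = Σ C(6,k) p^k (1−p)^(6−k) over k:
  k=2: C(6,2)·0.708^2·0.292^4 = 0.05466
  k=3: C(6,3)·0.708^3·0.292^3 = 0.17672
Total = 0.23138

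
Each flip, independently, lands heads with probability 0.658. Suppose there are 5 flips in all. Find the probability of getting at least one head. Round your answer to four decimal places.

P(at least one) = 1 − P(none) = 1 − (1 − 0.658)^5
= 1 − 0.004679 = 0.995321

0.9953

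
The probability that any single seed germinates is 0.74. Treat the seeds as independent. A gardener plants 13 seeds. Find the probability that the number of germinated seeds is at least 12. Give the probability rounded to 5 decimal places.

0.11109

X ~ Binomial(13, 0.74); P(X ≥ 12) = Σ C(13,k) p^k (1−p)^(13−k) over k:
  k=12: C(13,12)·0.74^12·0.26^1 = 0.0911375
  k=13: C(13,13)·0.74^13·0.26^0 = 0.0199532
Total = 0.1110907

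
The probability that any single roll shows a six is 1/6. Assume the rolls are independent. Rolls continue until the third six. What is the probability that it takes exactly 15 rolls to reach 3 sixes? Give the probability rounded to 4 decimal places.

Y = trial on which the third success occurs; negative binomial, r=3, p=0.166667.
P(Y=15) = C(14,2) · p^3 · (1−p)^12
= 91 · 0.0046296 · 0.11216 = 0.047251

0.0473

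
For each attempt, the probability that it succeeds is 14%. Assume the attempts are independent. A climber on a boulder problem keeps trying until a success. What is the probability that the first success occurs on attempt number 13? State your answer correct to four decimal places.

Geometric (trials to first success), p = 0.14.
P(Y = 13) = (1−p)^12 · p = 0.16367 · 0.14 = 0.022914

0.0229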